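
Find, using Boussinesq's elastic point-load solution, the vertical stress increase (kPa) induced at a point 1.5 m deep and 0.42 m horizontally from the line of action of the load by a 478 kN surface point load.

Δσ_z ≈ 84 kPa

Boussinesq vertical stress below a point load on an elastic half-space:
Δσ_z = 3P/(2πz²) · [1 + (r/z)²]^(−5/2)
r/z = 0.42/1.5 = 0.28; [1+(r/z)²]^(−5/2) = 0.82804.
Δσ_z = 3×478/(2π×1.5²) × 0.82804 = 101.43 × 0.82804 = 83.99 kPa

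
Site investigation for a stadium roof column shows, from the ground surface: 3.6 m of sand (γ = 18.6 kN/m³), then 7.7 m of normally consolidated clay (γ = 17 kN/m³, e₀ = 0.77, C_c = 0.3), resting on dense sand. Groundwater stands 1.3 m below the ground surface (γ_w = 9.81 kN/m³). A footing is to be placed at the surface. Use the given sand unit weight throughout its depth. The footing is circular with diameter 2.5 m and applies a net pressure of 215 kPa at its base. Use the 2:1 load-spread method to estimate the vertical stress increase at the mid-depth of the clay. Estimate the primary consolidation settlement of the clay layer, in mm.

S_c ≈ 97.8 mm

Mid-depth of clay below the ground surface: z = 3.6 + 7.7/2 = 7.45 m.
Total vertical stress at mid-clay: σ_v = 18.6×3.6 + 17×3.85 = 132.41 kPa.
Pore pressure: u = 9.81×(7.45 − 1.3) = 60.332 kPa.
Initial effective stress: σ'_0 = σ_v − u = 132.41 − 60.332 = 72.078 kPa.
Stress increase at mid-clay by the 2:1 spreading method:
Δσ ≈ qD²/(D+z)² = 215×2.5²/(2.5+7.45)² = 13.573 kPa
Final effective stress: σ'_f = σ'_0 + Δσ = 72.078 + 13.573 = 85.651 kPa.
Normally consolidated clay, so the full stress increment lies on the virgin compression line:
S_c = C_c·H/(1+e₀)·log₁₀(σ'_f/σ'_0) = 0.3×7.7/(1+0.77)×log₁₀(85.651/72.078)
    = 1.3051 × 0.07493 = 0.09779 m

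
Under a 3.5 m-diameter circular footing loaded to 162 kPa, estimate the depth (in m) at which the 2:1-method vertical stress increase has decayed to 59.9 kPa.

2:1 spreading — at depth z the loaded area has grown by z in each plan dimension:
qD²/(D+z)² = Δσ_z ⇒ z = D(√(q/Δσ_z) − 1) = 3.5×(√(162/59.9) − 1) = 2.256 m

z ≈ 2.26 m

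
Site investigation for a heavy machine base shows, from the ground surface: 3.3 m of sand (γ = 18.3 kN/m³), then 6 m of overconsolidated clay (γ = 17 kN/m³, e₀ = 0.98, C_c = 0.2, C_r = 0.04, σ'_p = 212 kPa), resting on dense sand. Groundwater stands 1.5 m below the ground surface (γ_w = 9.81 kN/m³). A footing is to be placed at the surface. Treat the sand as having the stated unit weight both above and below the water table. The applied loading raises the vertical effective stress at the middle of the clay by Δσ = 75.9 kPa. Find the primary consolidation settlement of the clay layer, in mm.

S_c ≈ 41 mm

Mid-depth of clay below the ground surface: z = 3.3 + 6/2 = 6.3 m.
Total vertical stress at mid-clay: σ_v = 18.3×3.3 + 17×3 = 111.39 kPa.
Pore pressure: u = 9.81×(6.3 − 1.5) = 47.088 kPa.
Initial effective stress: σ'_0 = σ_v − u = 111.39 − 47.088 = 64.302 kPa.
Final effective stress: σ'_f = 64.302 + 75.9 = 140.2 kPa.
σ'_f = 140.2 ≤ σ'_p = 212 kPa, so the clay remains overconsolidated and only the recompression index applies:
S_c = C_r·H/(1+e₀)·log₁₀(σ'_f/σ'_0) = 0.04×6/1.98×log₁₀(140.2/64.302)
    = 0.12121 × 0.33852 = 0.04103 m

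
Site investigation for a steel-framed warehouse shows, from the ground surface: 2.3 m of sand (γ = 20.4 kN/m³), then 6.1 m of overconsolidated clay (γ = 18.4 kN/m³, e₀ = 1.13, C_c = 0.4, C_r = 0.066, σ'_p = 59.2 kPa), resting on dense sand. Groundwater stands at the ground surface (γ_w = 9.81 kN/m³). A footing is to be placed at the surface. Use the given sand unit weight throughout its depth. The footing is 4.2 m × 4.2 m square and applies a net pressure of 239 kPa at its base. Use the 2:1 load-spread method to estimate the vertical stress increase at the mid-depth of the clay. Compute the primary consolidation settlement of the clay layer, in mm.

S_c ≈ 257 mm

Mid-depth of clay below the ground surface: z = 2.3 + 6.1/2 = 5.35 m.
Total vertical stress at mid-clay: σ_v = 20.4×2.3 + 18.4×3.05 = 103.04 kPa.
Pore pressure: u = 9.81×(5.35 − 0) = 52.483 kPa.
Initial effective stress: σ'_0 = σ_v − u = 103.04 − 52.483 = 50.557 kPa.
Stress increase at mid-clay by the 2:1 spreading method:
Δσ = qBL/((B+z)(L+z)) = 239×4.2×4.2/((4.2+5.35)(4.2+5.35)) = 46.226 kPa
Final effective stress: σ'_f = 50.557 + 46.226 = 96.783 kPa.
σ'_f = 96.783 > σ'_p = 59.2 kPa, so the stress path crosses the preconsolidation pressure — recompression up to σ'_p, then virgin compression beyond:
S_c = H/(1+e₀)·[C_r·log₁₀(σ'_p/σ'_0) + C_c·log₁₀(σ'_f/σ'_p)]
    = 6.1/2.13 × [0.066×log₁₀(59.2/50.557) + 0.4×log₁₀(96.783/59.2)]
    = 2.8638 × [0.0045237 + 0.085391] = 0.2575 m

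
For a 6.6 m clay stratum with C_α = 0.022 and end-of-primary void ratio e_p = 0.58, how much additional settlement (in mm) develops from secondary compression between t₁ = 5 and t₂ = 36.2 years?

Secondary compression: S_s = C_α·H/(1+e_p)·log₁₀(t₂/t₁)
S_s = 0.022×6.6/(1+0.58)×log₁₀(36.2/5)
    = 0.0919 × 0.8597 = 0.07901 m

S_s ≈ 79 mm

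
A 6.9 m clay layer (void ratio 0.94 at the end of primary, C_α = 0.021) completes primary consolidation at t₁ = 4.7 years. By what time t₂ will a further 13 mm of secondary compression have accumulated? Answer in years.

t₂ ≈ 7.02 years

S_s = C_α·H/(1+e_p)·log₁₀(t₂/t₁) ⇒ log₁₀(t₂/t₁) = S_s·(1+e_p)/(C_α·H).
log₁₀(t₂/t₁) = 0.013 × (1+0.94) / (0.021×6.9) = 0.1741
t₂ = t₁ × 10^0.1741 = 4.7 × 1.493 = 7.017 years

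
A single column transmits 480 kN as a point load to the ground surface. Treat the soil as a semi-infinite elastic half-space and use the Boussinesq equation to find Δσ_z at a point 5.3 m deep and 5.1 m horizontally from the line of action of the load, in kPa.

Δσ_z ≈ 1.58 kPa

Boussinesq vertical stress below a point load on an elastic half-space:
Δσ_z = 3P/(2πz²) · [1 + (r/z)²]^(−5/2)
r/z = 5.1/5.3 = 0.96226; [1+(r/z)²]^(−5/2) = 0.19426.
Δσ_z = 3×480/(2π×5.3²) × 0.19426 = 8.1589 × 0.19426 = 1.585 kPa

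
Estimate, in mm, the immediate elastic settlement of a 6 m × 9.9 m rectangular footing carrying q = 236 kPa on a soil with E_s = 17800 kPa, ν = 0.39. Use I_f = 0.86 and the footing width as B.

Immediate (elastic) settlement: S_e = q·B·(1−ν²)/E_s · I_f.
S_e = 236 × 6 × (1 − 0.39²) / 17800 × 0.86
    = 236 × 6 × 0.8479 / 17800 × 0.86
    = 0.05801 m = 58.01 mm

S_e ≈ 58 mm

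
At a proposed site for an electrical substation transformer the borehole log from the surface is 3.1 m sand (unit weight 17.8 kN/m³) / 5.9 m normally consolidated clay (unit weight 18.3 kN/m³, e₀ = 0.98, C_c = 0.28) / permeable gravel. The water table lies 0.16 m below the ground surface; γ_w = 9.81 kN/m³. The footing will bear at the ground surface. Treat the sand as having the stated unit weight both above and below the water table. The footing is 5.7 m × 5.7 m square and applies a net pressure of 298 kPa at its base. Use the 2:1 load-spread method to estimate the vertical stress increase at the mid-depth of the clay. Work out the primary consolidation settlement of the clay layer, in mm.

S_c ≈ 312 mm

Mid-depth of clay below the ground surface: z = 3.1 + 5.9/2 = 6.05 m.
Total vertical stress at mid-clay: σ_v = 17.8×3.1 + 18.3×2.95 = 109.17 kPa.
Pore pressure: u = 9.81×(6.05 − 0.16) = 57.781 kPa.
Initial effective stress: σ'_0 = σ_v − u = 109.17 − 57.781 = 51.389 kPa.
Stress increase at mid-clay by the 2:1 spreading method:
Δσ = qBL/((B+z)(L+z)) = 298×5.7×5.7/((5.7+6.05)(5.7+6.05)) = 70.128 kPa
Final effective stress: σ'_f = σ'_0 + Δσ = 51.389 + 70.128 = 121.52 kPa.
Normally consolidated clay, so the full stress increment lies on the virgin compression line:
S_c = C_c·H/(1+e₀)·log₁₀(σ'_f/σ'_0) = 0.28×5.9/(1+0.98)×log₁₀(121.52/51.389)
    = 0.83434 × 0.37378 = 0.3119 m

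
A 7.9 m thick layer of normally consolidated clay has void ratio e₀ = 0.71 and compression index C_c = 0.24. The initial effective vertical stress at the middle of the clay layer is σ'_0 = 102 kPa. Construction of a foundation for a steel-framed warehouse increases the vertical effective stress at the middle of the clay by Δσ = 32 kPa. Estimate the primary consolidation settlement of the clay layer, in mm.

Final effective stress: σ'_f = σ'_0 + Δσ = 102 + 32 = 134 kPa.
Normally consolidated clay, so the full stress increment lies on the virgin compression line:
S_c = C_c·H/(1+e₀)·log₁₀(σ'_f/σ'_0) = 0.24×7.9/(1+0.71)×log₁₀(134/102)
    = 1.1088 × 0.1185 = 0.1314 m

S_c ≈ 131 mm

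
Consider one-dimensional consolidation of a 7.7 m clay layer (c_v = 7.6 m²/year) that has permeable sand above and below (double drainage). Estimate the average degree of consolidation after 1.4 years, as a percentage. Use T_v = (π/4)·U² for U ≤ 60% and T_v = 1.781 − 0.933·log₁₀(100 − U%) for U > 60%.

U ≈ 86.2 %

Drainage path length: H_d = H/2 = 3.85 m (double drainage).
T_v = c_v·t/H_d² = 7.6×1.4/3.85² = 0.71783.
T_v = 0.71783 corresponds to the U > 60% branch:
U = 1 − 10^((1.781 − T_v)/0.933)/100 = 0.8621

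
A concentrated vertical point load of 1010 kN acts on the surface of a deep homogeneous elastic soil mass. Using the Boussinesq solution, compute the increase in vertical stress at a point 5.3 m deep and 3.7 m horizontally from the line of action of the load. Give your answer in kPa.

Boussinesq vertical stress below a point load on an elastic half-space:
Δσ_z = 3P/(2πz²) · [1 + (r/z)²]^(−5/2)
r/z = 3.7/5.3 = 0.69811; [1+(r/z)²]^(−5/2) = 0.37065.
Δσ_z = 3×1010/(2π×5.3²) × 0.37065 = 17.168 × 0.37065 = 6.363 kPa

Δσ_z ≈ 6.36 kPa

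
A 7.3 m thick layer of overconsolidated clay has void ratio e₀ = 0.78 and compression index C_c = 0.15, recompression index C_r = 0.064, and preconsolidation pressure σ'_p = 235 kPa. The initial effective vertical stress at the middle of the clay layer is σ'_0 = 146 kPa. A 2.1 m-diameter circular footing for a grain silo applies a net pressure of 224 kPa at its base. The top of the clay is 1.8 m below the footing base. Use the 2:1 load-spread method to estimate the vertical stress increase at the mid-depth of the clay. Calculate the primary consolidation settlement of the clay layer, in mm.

Mid-depth of clay below the footing base: z = 1.8 + 7.3/2 = 5.45 m.
Stress increase at mid-clay by the 2:1 spreading method:
Δσ ≈ qD²/(D+z)² = 224×2.1²/(2.1+5.45)² = 17.33 kPa
Final effective stress: σ'_f = 146 + 17.33 = 163.33 kPa.
σ'_f = 163.33 ≤ σ'_p = 235 kPa, so the clay remains overconsolidated and only the recompression index applies:
S_c = C_r·H/(1+e₀)·log₁₀(σ'_f/σ'_0) = 0.064×7.3/1.78×log₁₀(163.33/146)
    = 0.26247 × 0.048713 = 0.01279 m

S_c ≈ 12.8 mm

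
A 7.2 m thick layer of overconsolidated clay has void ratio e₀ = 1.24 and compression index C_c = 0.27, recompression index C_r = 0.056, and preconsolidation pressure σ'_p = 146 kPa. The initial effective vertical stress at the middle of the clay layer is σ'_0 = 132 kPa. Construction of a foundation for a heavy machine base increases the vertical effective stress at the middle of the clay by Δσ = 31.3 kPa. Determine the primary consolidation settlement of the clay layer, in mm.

Final effective stress: σ'_f = 132 + 31.3 = 163.3 kPa.
σ'_f = 163.3 > σ'_p = 146 kPa, so the stress path crosses the preconsolidation pressure — recompression up to σ'_p, then virgin compression beyond:
S_c = H/(1+e₀)·[C_r·log₁₀(σ'_p/σ'_0) + C_c·log₁₀(σ'_f/σ'_p)]
    = 7.2/2.24 × [0.056×log₁₀(146/132) + 0.27×log₁₀(163.3/146)]
    = 3.2143 × [0.0024516 + 0.013131] = 0.05009 m

S_c ≈ 50.1 mm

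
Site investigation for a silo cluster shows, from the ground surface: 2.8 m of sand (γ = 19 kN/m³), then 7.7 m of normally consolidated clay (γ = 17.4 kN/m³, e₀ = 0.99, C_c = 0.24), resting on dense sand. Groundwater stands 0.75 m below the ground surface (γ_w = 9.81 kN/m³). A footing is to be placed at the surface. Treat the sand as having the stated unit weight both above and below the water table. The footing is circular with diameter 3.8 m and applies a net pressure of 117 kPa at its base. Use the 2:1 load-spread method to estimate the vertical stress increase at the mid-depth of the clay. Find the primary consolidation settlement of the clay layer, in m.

Mid-depth of clay below the ground surface: z = 2.8 + 7.7/2 = 6.65 m.
Total vertical stress at mid-clay: σ_v = 19×2.8 + 17.4×3.85 = 120.19 kPa.
Pore pressure: u = 9.81×(6.65 − 0.75) = 57.879 kPa.
Initial effective stress: σ'_0 = σ_v − u = 120.19 − 57.879 = 62.311 kPa.
Stress increase at mid-clay by the 2:1 spreading method:
Δσ ≈ qD²/(D+z)² = 117×3.8²/(3.8+6.65)² = 15.471 kPa
Final effective stress: σ'_f = σ'_0 + Δσ = 62.311 + 15.471 = 77.782 kPa.
Normally consolidated clay, so the full stress increment lies on the virgin compression line:
S_c = C_c·H/(1+e₀)·log₁₀(σ'_f/σ'_0) = 0.24×7.7/(1+0.99)×log₁₀(77.782/62.311)
    = 0.92864 × 0.096314 = 0.08944 m

S_c ≈ 0.0894 m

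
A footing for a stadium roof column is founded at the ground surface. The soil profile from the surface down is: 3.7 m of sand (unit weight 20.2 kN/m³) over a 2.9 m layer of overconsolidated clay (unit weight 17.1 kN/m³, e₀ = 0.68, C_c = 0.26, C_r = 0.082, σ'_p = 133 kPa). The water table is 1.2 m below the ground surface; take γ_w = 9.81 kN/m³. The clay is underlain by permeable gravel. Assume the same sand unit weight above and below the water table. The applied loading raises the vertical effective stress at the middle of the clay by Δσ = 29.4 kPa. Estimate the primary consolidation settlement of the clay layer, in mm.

Mid-depth of clay below the ground surface: z = 3.7 + 2.9/2 = 5.15 m.
Total vertical stress at mid-clay: σ_v = 20.2×3.7 + 17.1×1.45 = 99.535 kPa.
Pore pressure: u = 9.81×(5.15 − 1.2) = 38.75 kPa.
Initial effective stress: σ'_0 = σ_v − u = 99.535 − 38.75 = 60.785 kPa.
Final effective stress: σ'_f = 60.785 + 29.4 = 90.185 kPa.
σ'_f = 90.185 ≤ σ'_p = 133 kPa, so the clay remains overconsolidated and only the recompression index applies:
S_c = C_r·H/(1+e₀)·log₁₀(σ'_f/σ'_0) = 0.082×2.9/1.68×log₁₀(90.185/60.785)
    = 0.14155 × 0.17134 = 0.02425 m

S_c ≈ 24.3 mm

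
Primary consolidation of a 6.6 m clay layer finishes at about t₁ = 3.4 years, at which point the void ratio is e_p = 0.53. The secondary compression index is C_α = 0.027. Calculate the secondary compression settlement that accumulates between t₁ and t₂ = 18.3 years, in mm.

Secondary compression: S_s = C_α·H/(1+e_p)·log₁₀(t₂/t₁)
S_s = 0.027×6.6/(1+0.53)×log₁₀(18.3/3.4)
    = 0.1165 × 0.731 = 0.08514 m

S_s ≈ 85.1 mm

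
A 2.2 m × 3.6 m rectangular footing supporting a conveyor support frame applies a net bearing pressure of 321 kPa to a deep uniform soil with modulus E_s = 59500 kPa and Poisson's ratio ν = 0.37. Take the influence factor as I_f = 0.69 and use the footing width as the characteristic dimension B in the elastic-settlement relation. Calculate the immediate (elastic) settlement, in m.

Immediate (elastic) settlement: S_e = q·B·(1−ν²)/E_s · I_f.
S_e = 321 × 2.2 × (1 − 0.37²) / 59500 × 0.69
    = 321 × 2.2 × 0.8631 / 59500 × 0.69
    = 0.007068 m

S_e ≈ 0.00707 m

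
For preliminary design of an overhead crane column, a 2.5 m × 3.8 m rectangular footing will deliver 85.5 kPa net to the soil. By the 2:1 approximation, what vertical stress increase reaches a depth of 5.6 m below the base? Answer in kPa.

Δσ_z ≈ 10.7 kPa

By the 2:1 method the load spreads at 1 horizontal : 2 vertical, so at depth z the loaded area has grown by z in each plan dimension:
Δσ = qBL/((B+z)(L+z)) = 85.5×2.5×3.8/((2.5+5.6)(3.8+5.6)) = 10.668 kPa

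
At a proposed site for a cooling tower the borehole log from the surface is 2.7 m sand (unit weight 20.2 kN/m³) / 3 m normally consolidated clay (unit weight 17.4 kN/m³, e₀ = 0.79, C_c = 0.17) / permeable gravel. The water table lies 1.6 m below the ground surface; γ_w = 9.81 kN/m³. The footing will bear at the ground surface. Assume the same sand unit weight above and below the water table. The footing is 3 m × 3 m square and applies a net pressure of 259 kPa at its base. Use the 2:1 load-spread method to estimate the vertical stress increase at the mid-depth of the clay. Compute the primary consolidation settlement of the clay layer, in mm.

S_c ≈ 73.8 mm

Mid-depth of clay below the ground surface: z = 2.7 + 3/2 = 4.2 m.
Total vertical stress at mid-clay: σ_v = 20.2×2.7 + 17.4×1.5 = 80.64 kPa.
Pore pressure: u = 9.81×(4.2 − 1.6) = 25.506 kPa.
Initial effective stress: σ'_0 = σ_v − u = 80.64 − 25.506 = 55.134 kPa.
Stress increase at mid-clay by the 2:1 spreading method:
Δσ = qBL/((B+z)(L+z)) = 259×3×3/((3+4.2)(3+4.2)) = 44.965 kPa
Final effective stress: σ'_f = σ'_0 + Δσ = 55.134 + 44.965 = 100.1 kPa.
Normally consolidated clay, so the full stress increment lies on the virgin compression line:
S_c = C_c·H/(1+e₀)·log₁₀(σ'_f/σ'_0) = 0.17×3/(1+0.79)×log₁₀(100.1/55.134)
    = 0.28492 × 0.25901 = 0.0738 m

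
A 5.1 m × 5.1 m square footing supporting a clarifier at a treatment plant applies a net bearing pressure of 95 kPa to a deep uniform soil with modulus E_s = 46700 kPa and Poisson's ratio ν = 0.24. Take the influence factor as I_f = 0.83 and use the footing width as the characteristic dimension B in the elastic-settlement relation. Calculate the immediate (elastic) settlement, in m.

Immediate (elastic) settlement: S_e = q·B·(1−ν²)/E_s · I_f.
S_e = 95 × 5.1 × (1 − 0.24²) / 46700 × 0.83
    = 95 × 5.1 × 0.9424 / 46700 × 0.83
    = 0.008115 m

S_e ≈ 0.00812 m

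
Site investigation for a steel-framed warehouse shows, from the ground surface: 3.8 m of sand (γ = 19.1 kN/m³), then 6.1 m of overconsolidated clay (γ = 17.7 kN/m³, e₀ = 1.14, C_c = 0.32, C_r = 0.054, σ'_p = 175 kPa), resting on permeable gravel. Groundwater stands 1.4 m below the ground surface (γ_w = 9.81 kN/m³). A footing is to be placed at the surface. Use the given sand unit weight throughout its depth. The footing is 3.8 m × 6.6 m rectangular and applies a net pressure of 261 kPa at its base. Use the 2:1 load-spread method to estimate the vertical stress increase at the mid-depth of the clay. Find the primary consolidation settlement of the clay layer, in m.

S_c ≈ 0.0325 m

Mid-depth of clay below the ground surface: z = 3.8 + 6.1/2 = 6.85 m.
Total vertical stress at mid-clay: σ_v = 19.1×3.8 + 17.7×3.05 = 126.56 kPa.
Pore pressure: u = 9.81×(6.85 − 1.4) = 53.465 kPa.
Initial effective stress: σ'_0 = σ_v − u = 126.56 − 53.465 = 73.095 kPa.
Stress increase at mid-clay by the 2:1 spreading method:
Δσ = qBL/((B+z)(L+z)) = 261×3.8×6.6/((3.8+6.85)(6.6+6.85)) = 45.698 kPa
Final effective stress: σ'_f = 73.095 + 45.698 = 118.79 kPa.
σ'_f = 118.79 ≤ σ'_p = 175 kPa, so the clay remains overconsolidated and only the recompression index applies:
S_c = C_r·H/(1+e₀)·log₁₀(σ'_f/σ'_0) = 0.054×6.1/2.14×log₁₀(118.79/73.095)
    = 0.15393 × 0.21089 = 0.03246 m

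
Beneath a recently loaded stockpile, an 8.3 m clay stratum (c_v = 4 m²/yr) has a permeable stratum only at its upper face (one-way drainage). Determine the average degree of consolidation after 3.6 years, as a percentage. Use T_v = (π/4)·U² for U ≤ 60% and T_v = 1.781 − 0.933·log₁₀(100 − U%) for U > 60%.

U ≈ 51.6 %

Drainage path length: H_d = H = 8.3 m (single drainage).
T_v = c_v·t/H_d² = 4×3.6/8.3² = 0.20903.
T_v = 0.20903 corresponds to the U ≤ 60% branch:
U = √(4T_v/π) = 0.5159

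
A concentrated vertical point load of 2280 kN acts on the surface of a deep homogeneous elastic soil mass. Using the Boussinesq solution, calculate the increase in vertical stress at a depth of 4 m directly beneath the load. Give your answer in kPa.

Boussinesq vertical stress below a point load on an elastic half-space:
Δσ_z = 3P/(2πz²) · [1 + (r/z)²]^(−5/2)
r/z = 0/4 = 0; [1+(r/z)²]^(−5/2) = 1.
Δσ_z = 3×2280/(2π×4²) × 1 = 68.039 × 1 = 68.04 kPa

Δσ_z ≈ 68 kPa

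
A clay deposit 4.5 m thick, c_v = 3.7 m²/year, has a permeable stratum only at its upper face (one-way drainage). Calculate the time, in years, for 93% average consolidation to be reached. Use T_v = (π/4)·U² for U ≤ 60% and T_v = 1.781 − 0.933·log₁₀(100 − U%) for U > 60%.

t ≈ 5.43 years

Drainage path length: H_d = H = 4.5 m (single drainage).
U > 60%: T_v = 1.781 − 0.933·log₁₀(100 − 93) = 0.99252.
t = T_v·H_d²/c_v = 0.99252×4.5²/3.7 = 5.432 years.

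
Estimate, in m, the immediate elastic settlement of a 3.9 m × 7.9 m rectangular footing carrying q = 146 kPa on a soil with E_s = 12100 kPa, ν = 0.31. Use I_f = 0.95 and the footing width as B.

Immediate (elastic) settlement: S_e = q·B·(1−ν²)/E_s · I_f.
S_e = 146 × 3.9 × (1 − 0.31²) / 12100 × 0.95
    = 146 × 3.9 × 0.9039 / 12100 × 0.95
    = 0.04041 m

S_e ≈ 0.0404 m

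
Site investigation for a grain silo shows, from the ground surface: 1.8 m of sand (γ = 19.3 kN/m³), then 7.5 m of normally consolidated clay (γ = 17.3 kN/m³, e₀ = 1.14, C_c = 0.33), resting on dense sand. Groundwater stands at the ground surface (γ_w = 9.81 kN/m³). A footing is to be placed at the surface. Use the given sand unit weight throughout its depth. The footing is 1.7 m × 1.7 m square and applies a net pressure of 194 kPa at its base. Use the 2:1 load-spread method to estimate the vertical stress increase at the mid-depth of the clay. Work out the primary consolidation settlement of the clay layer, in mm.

Mid-depth of clay below the ground surface: z = 1.8 + 7.5/2 = 5.55 m.
Total vertical stress at mid-clay: σ_v = 19.3×1.8 + 17.3×3.75 = 99.615 kPa.
Pore pressure: u = 9.81×(5.55 − 0) = 54.446 kPa.
Initial effective stress: σ'_0 = σ_v − u = 99.615 − 54.446 = 45.169 kPa.
Stress increase at mid-clay by the 2:1 spreading method:
Δσ = qBL/((B+z)(L+z)) = 194×1.7×1.7/((1.7+5.55)(1.7+5.55)) = 10.667 kPa
Final effective stress: σ'_f = σ'_0 + Δσ = 45.169 + 10.667 = 55.836 kPa.
Normally consolidated clay, so the full stress increment lies on the virgin compression line:
S_c = C_c·H/(1+e₀)·log₁₀(σ'_f/σ'_0) = 0.33×7.5/(1+1.14)×log₁₀(55.836/45.169)
    = 1.1565 × 0.092074 = 0.1065 m

S_c ≈ 106 mm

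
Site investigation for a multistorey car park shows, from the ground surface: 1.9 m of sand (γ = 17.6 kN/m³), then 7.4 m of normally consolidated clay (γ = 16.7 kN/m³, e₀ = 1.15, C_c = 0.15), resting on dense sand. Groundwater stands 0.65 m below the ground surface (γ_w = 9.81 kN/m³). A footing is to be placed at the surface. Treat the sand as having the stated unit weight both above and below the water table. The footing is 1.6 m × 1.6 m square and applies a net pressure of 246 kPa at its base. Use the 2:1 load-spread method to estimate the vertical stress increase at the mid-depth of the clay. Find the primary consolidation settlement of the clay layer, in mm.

Mid-depth of clay below the ground surface: z = 1.9 + 7.4/2 = 5.6 m.
Total vertical stress at mid-clay: σ_v = 17.6×1.9 + 16.7×3.7 = 95.23 kPa.
Pore pressure: u = 9.81×(5.6 − 0.65) = 48.56 kPa.
Initial effective stress: σ'_0 = σ_v − u = 95.23 − 48.56 = 46.67 kPa.
Stress increase at mid-clay by the 2:1 spreading method:
Δσ = qBL/((B+z)(L+z)) = 246×1.6×1.6/((1.6+5.6)(1.6+5.6)) = 12.148 kPa
Final effective stress: σ'_f = σ'_0 + Δσ = 46.67 + 12.148 = 58.818 kPa.
Normally consolidated clay, so the full stress increment lies on the virgin compression line:
S_c = C_c·H/(1+e₀)·log₁₀(σ'_f/σ'_0) = 0.15×7.4/(1+1.15)×log₁₀(58.818/46.67)
    = 0.51628 × 0.10047 = 0.05187 m

S_c ≈ 51.9 mm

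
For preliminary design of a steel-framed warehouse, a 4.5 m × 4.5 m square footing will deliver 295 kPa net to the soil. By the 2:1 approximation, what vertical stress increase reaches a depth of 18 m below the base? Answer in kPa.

By the 2:1 method the load spreads at 1 horizontal : 2 vertical, so at depth z the loaded area has grown by z in each plan dimension:
Δσ = qBL/((B+z)(L+z)) = 295×4.5×4.5/((4.5+18)(4.5+18)) = 11.8 kPa

Δσ_z ≈ 11.8 kPa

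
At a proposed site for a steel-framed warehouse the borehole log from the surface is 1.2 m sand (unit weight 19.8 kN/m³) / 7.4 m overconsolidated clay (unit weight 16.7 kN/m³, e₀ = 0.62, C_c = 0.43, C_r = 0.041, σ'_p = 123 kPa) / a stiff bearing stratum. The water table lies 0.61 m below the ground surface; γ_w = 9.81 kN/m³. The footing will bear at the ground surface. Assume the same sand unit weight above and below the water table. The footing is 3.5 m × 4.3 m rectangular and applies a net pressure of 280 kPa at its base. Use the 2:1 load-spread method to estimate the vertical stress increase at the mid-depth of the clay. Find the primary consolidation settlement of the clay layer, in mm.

Mid-depth of clay below the ground surface: z = 1.2 + 7.4/2 = 4.9 m.
Total vertical stress at mid-clay: σ_v = 19.8×1.2 + 16.7×3.7 = 85.55 kPa.
Pore pressure: u = 9.81×(4.9 − 0.61) = 42.085 kPa.
Initial effective stress: σ'_0 = σ_v − u = 85.55 − 42.085 = 43.465 kPa.
Stress increase at mid-clay by the 2:1 spreading method:
Δσ = qBL/((B+z)(L+z)) = 280×3.5×4.3/((3.5+4.9)(4.3+4.9)) = 54.529 kPa
Final effective stress: σ'_f = 43.465 + 54.529 = 97.994 kPa.
σ'_f = 97.994 ≤ σ'_p = 123 kPa, so the clay remains overconsolidated and only the recompression index applies:
S_c = C_r·H/(1+e₀)·log₁₀(σ'_f/σ'_0) = 0.041×7.4/1.62×log₁₀(97.994/43.465)
    = 0.18728 × 0.35306 = 0.06612 m

S_c ≈ 66.1 mm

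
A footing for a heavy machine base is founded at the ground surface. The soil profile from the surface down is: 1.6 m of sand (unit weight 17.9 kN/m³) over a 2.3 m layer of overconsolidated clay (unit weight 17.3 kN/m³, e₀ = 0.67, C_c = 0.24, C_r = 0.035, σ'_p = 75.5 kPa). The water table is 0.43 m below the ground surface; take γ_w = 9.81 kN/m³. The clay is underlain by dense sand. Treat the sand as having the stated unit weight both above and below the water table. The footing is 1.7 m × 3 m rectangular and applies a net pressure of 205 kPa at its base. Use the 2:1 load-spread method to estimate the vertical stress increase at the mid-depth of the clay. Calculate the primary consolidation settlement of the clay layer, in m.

Mid-depth of clay below the ground surface: z = 1.6 + 2.3/2 = 2.75 m.
Total vertical stress at mid-clay: σ_v = 17.9×1.6 + 17.3×1.15 = 48.535 kPa.
Pore pressure: u = 9.81×(2.75 − 0.43) = 22.759 kPa.
Initial effective stress: σ'_0 = σ_v − u = 48.535 − 22.759 = 25.776 kPa.
Stress increase at mid-clay by the 2:1 spreading method:
Δσ = qBL/((B+z)(L+z)) = 205×1.7×3/((1.7+2.75)(3+2.75)) = 40.86 kPa
Final effective stress: σ'_f = 25.776 + 40.86 = 66.636 kPa.
σ'_f = 66.636 ≤ σ'_p = 75.5 kPa, so the clay remains overconsolidated and only the recompression index applies:
S_c = C_r·H/(1+e₀)·log₁₀(σ'_f/σ'_0) = 0.035×2.3/1.67×log₁₀(66.636/25.776)
    = 0.048202 × 0.41249 = 0.01988 m

S_c ≈ 0.0199 m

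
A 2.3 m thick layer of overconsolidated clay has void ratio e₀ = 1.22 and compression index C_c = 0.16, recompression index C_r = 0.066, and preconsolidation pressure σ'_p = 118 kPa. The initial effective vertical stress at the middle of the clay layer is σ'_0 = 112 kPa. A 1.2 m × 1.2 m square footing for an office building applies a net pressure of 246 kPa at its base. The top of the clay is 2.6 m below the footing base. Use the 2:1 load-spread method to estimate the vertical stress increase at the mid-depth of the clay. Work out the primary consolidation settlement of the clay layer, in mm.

S_c ≈ 6.53 mm

Mid-depth of clay below the footing base: z = 2.6 + 2.3/2 = 3.75 m.
Stress increase at mid-clay by the 2:1 spreading method:
Δσ = qBL/((B+z)(L+z)) = 246×1.2×1.2/((1.2+3.75)(1.2+3.75)) = 14.457 kPa
Final effective stress: σ'_f = 112 + 14.457 = 126.46 kPa.
σ'_f = 126.46 > σ'_p = 118 kPa, so the stress path crosses the preconsolidation pressure — recompression up to σ'_p, then virgin compression beyond:
S_c = H/(1+e₀)·[C_r·log₁₀(σ'_p/σ'_0) + C_c·log₁₀(σ'_f/σ'_p)]
    = 2.3/2.22 × [0.066×log₁₀(118/112) + 0.16×log₁₀(126.46/118)]
    = 1.036 × [0.0014958 + 0.0048114] = 0.006534 m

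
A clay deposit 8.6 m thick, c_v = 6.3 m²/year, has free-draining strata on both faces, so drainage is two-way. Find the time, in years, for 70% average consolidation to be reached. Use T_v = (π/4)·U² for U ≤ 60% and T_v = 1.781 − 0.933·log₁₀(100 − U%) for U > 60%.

Drainage path length: H_d = H/2 = 4.3 m (double drainage).
U > 60%: T_v = 1.781 − 0.933·log₁₀(100 − 70) = 0.40285.
t = T_v·H_d²/c_v = 0.40285×4.3²/6.3 = 1.182 years.

t ≈ 1.18 years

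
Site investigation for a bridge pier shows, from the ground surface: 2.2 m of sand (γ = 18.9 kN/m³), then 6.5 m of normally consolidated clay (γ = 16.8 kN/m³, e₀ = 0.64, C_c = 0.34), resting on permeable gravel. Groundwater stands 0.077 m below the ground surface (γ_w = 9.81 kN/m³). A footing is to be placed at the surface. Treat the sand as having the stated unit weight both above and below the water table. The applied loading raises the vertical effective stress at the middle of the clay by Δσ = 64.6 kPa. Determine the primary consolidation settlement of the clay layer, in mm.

S_c ≈ 533 mm

Mid-depth of clay below the ground surface: z = 2.2 + 6.5/2 = 5.45 m.
Total vertical stress at mid-clay: σ_v = 18.9×2.2 + 16.8×3.25 = 96.18 kPa.
Pore pressure: u = 9.81×(5.45 − 0.077) = 52.709 kPa.
Initial effective stress: σ'_0 = σ_v − u = 96.18 − 52.709 = 43.471 kPa.
Final effective stress: σ'_f = σ'_0 + Δσ = 43.471 + 64.6 = 108.07 kPa.
Normally consolidated clay, so the full stress increment lies on the virgin compression line:
S_c = C_c·H/(1+e₀)·log₁₀(σ'_f/σ'_0) = 0.34×6.5/(1+0.64)×log₁₀(108.07/43.471)
    = 1.3476 × 0.39551 = 0.533 m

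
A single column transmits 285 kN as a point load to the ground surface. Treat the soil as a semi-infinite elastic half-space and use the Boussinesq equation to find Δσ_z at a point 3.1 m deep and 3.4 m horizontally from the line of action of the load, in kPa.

Boussinesq vertical stress below a point load on an elastic half-space:
Δσ_z = 3P/(2πz²) · [1 + (r/z)²]^(−5/2)
r/z = 3.4/3.1 = 1.0968; [1+(r/z)²]^(−5/2) = 0.13884.
Δσ_z = 3×285/(2π×3.1²) × 0.13884 = 14.16 × 0.13884 = 1.966 kPa

Δσ_z ≈ 1.97 kPa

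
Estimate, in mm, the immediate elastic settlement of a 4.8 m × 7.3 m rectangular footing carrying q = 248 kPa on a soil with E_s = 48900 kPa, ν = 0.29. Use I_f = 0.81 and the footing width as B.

Immediate (elastic) settlement: S_e = q·B·(1−ν²)/E_s · I_f.
S_e = 248 × 4.8 × (1 − 0.29²) / 48900 × 0.81
    = 248 × 4.8 × 0.9159 / 48900 × 0.81
    = 0.01806 m = 18.06 mm

S_e ≈ 18.1 mm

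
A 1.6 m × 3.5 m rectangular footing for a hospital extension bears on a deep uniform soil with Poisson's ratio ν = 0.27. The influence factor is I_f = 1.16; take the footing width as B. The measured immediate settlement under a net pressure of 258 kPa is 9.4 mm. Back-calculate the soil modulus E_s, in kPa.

S_e = q·B·(1−ν²)/E_s · I_f  ⇒  E_s = q·B·(1−ν²)·I_f / S_e.
E_s = 258 × 1.6 × 0.9271 × 1.16 / 0.0094 = 47230 kPa

E_s ≈ 47200 kPa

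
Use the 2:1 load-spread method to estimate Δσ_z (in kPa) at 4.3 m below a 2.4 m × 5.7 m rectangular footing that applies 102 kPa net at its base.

Δσ_z ≈ 20.8 kPa

By the 2:1 method the load spreads at 1 horizontal : 2 vertical, so at depth z the loaded area has grown by z in each plan dimension:
Δσ = qBL/((B+z)(L+z)) = 102×2.4×5.7/((2.4+4.3)(5.7+4.3)) = 20.826 kPa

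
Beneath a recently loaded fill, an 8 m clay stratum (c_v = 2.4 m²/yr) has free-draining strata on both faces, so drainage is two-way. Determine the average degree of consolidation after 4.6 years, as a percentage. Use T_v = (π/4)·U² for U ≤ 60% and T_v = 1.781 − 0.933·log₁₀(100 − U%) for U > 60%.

Drainage path length: H_d = H/2 = 4 m (double drainage).
T_v = c_v·t/H_d² = 2.4×4.6/4² = 0.69.
T_v = 0.69 corresponds to the U > 60% branch:
U = 1 − 10^((1.781 − T_v)/0.933)/100 = 0.8523

U ≈ 85.2 %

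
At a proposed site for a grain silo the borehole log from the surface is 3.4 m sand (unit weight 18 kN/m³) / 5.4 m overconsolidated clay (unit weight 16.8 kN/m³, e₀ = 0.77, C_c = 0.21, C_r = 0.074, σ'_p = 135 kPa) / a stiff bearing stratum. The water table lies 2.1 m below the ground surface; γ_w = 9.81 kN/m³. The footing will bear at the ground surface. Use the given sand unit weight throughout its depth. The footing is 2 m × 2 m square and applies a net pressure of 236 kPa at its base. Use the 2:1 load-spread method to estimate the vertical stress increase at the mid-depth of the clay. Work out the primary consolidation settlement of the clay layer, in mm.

S_c ≈ 19 mm

Mid-depth of clay below the ground surface: z = 3.4 + 5.4/2 = 6.1 m.
Total vertical stress at mid-clay: σ_v = 18×3.4 + 16.8×2.7 = 106.56 kPa.
Pore pressure: u = 9.81×(6.1 − 2.1) = 39.24 kPa.
Initial effective stress: σ'_0 = σ_v − u = 106.56 − 39.24 = 67.32 kPa.
Stress increase at mid-clay by the 2:1 spreading method:
Δσ = qBL/((B+z)(L+z)) = 236×2×2/((2+6.1)(2+6.1)) = 14.388 kPa
Final effective stress: σ'_f = 67.32 + 14.388 = 81.708 kPa.
σ'_f = 81.708 ≤ σ'_p = 135 kPa, so the clay remains overconsolidated and only the recompression index applies:
S_c = C_r·H/(1+e₀)·log₁₀(σ'_f/σ'_0) = 0.074×5.4/1.77×log₁₀(81.708/67.32)
    = 0.22576 × 0.08412 = 0.01899 m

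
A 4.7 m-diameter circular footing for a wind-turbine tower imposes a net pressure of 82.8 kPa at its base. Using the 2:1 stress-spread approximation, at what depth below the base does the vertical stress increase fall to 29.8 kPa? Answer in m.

2:1 spreading — at depth z the loaded area has grown by z in each plan dimension:
qD²/(D+z)² = Δσ_z ⇒ z = D(√(q/Δσ_z) − 1) = 4.7×(√(82.8/29.8) − 1) = 3.134 m

z ≈ 3.13 m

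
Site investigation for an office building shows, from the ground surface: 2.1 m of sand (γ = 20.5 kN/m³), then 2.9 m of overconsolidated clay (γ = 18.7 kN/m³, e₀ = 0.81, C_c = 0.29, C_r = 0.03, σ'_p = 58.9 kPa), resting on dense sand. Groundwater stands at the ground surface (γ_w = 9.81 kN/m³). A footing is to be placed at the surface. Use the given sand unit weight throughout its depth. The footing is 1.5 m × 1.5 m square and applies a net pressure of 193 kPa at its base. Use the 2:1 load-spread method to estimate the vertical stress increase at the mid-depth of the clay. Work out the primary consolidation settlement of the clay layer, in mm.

S_c ≈ 8.21 mm

Mid-depth of clay below the ground surface: z = 2.1 + 2.9/2 = 3.55 m.
Total vertical stress at mid-clay: σ_v = 20.5×2.1 + 18.7×1.45 = 70.165 kPa.
Pore pressure: u = 9.81×(3.55 − 0) = 34.825 kPa.
Initial effective stress: σ'_0 = σ_v − u = 70.165 − 34.825 = 35.34 kPa.
Stress increase at mid-clay by the 2:1 spreading method:
Δσ = qBL/((B+z)(L+z)) = 193×1.5×1.5/((1.5+3.55)(1.5+3.55)) = 17.028 kPa
Final effective stress: σ'_f = 35.34 + 17.028 = 52.368 kPa.
σ'_f = 52.368 ≤ σ'_p = 58.9 kPa, so the clay remains overconsolidated and only the recompression index applies:
S_c = C_r·H/(1+e₀)·log₁₀(σ'_f/σ'_0) = 0.03×2.9/1.81×log₁₀(52.368/35.34)
    = 0.048066 × 0.1708 = 0.00821 m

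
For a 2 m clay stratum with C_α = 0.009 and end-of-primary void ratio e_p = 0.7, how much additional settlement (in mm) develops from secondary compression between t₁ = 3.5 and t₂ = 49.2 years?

S_s ≈ 12.2 mm

Secondary compression: S_s = C_α·H/(1+e_p)·log₁₀(t₂/t₁)
S_s = 0.009×2/(1+0.7)×log₁₀(49.2/3.5)
    = 0.01059 × 1.148 = 0.01215 m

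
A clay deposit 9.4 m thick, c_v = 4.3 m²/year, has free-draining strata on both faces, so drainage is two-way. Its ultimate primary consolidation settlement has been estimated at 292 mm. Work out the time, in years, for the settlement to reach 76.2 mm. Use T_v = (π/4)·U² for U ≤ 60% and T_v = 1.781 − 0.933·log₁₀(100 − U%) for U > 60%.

t ≈ 0.275 years

Drainage path length: H_d = H/2 = 4.7 m (double drainage).
U = S(t)/S_ult = 76.2/292 = 0.261.
U ≤ 60%: T_v = (π/4)·U² = (π/4)×0.26096² = 0.053485.
t = T_v·H_d²/c_v = 0.053485×4.7²/4.3 = 0.2748 years.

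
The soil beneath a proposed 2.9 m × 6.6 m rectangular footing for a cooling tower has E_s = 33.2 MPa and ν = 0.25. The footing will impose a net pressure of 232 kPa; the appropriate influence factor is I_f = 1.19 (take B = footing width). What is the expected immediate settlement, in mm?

Immediate (elastic) settlement: S_e = q·B·(1−ν²)/E_s · I_f.
E_s = 33.2 MPa = 33200 kPa.
S_e = 232 × 2.9 × (1 − 0.25²) / 33200 × 1.19
    = 232 × 2.9 × 0.9375 / 33200 × 1.19
    = 0.02261 m = 22.61 mm

S_e ≈ 22.6 mm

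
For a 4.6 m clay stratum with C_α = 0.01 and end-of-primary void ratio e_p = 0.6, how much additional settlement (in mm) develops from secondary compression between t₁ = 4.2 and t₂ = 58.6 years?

Secondary compression: S_s = C_α·H/(1+e_p)·log₁₀(t₂/t₁)
S_s = 0.01×4.6/(1+0.6)×log₁₀(58.6/4.2)
    = 0.02875 × 1.145 = 0.03291 m

S_s ≈ 32.9 mm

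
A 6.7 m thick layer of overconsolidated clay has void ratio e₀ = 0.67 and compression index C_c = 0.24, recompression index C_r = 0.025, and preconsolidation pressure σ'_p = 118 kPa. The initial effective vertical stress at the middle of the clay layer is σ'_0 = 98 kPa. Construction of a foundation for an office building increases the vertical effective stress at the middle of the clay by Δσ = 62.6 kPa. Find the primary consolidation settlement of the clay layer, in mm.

Final effective stress: σ'_f = 98 + 62.6 = 160.6 kPa.
σ'_f = 160.6 > σ'_p = 118 kPa, so the stress path crosses the preconsolidation pressure — recompression up to σ'_p, then virgin compression beyond:
S_c = H/(1+e₀)·[C_r·log₁₀(σ'_p/σ'_0) + C_c·log₁₀(σ'_f/σ'_p)]
    = 6.7/1.67 × [0.025×log₁₀(118/98) + 0.24×log₁₀(160.6/118)]
    = 4.012 × [0.0020164 + 0.032127] = 0.137 m

S_c ≈ 137 mm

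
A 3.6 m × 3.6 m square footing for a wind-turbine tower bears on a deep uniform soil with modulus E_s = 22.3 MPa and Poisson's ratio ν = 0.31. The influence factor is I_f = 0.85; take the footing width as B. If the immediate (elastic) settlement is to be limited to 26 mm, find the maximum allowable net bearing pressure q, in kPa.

E_s = 22.3 MPa = 22300 kPa.
S_e = q·B·(1−ν²)/E_s · I_f  ⇒  q = S_e·E_s / (B·(1−ν²)·I_f).
q = 0.026 × 22300 / (3.6 × 0.9039 × 0.85) = 209.6 kPa

q ≈ 210 kPa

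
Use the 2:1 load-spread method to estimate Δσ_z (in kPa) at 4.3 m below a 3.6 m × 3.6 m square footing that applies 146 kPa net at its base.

By the 2:1 method the load spreads at 1 horizontal : 2 vertical, so at depth z the loaded area has grown by z in each plan dimension:
Δσ = qBL/((B+z)(L+z)) = 146×3.6×3.6/((3.6+4.3)(3.6+4.3)) = 30.318 kPa

Δσ_z ≈ 30.3 kPa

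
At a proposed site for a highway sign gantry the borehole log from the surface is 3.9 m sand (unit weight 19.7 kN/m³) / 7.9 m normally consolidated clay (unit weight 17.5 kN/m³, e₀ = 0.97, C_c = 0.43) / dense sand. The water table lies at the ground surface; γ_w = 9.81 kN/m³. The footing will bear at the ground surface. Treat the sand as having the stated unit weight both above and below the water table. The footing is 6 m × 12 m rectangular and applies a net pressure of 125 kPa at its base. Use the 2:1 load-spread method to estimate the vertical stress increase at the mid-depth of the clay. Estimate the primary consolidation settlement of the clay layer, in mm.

Mid-depth of clay below the ground surface: z = 3.9 + 7.9/2 = 7.85 m.
Total vertical stress at mid-clay: σ_v = 19.7×3.9 + 17.5×3.95 = 145.95 kPa.
Pore pressure: u = 9.81×(7.85 − 0) = 77.008 kPa.
Initial effective stress: σ'_0 = σ_v − u = 145.95 − 77.008 = 68.942 kPa.
Stress increase at mid-clay by the 2:1 spreading method:
Δσ = qBL/((B+z)(L+z)) = 125×6×12/((6+7.85)(12+7.85)) = 32.736 kPa
Final effective stress: σ'_f = σ'_0 + Δσ = 68.942 + 32.736 = 101.68 kPa.
Normally consolidated clay, so the full stress increment lies on the virgin compression line:
S_c = C_c·H/(1+e₀)·log₁₀(σ'_f/σ'_0) = 0.43×7.9/(1+0.97)×log₁₀(101.68/68.942)
    = 1.7244 × 0.16875 = 0.291 m

S_c ≈ 291 mm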